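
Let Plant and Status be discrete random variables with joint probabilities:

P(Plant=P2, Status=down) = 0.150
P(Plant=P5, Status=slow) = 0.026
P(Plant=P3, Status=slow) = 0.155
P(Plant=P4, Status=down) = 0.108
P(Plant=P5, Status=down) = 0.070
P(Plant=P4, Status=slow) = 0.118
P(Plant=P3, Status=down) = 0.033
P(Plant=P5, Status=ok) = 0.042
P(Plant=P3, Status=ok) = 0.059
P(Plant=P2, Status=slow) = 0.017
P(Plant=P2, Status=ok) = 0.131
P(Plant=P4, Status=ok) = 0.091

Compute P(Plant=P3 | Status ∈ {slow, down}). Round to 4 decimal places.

0.2777

P(Status=slow) = 0.017 + 0.155 + 0.118 + 0.026 = 0.316.
P(Status=down) = 0.150 + 0.033 + 0.108 + 0.070 = 0.361.
P(Status ∈ {slow, down}) = 0.316 + 0.361 = 0.677; P(Plant=P3, Status ∈ {slow, down}) = 0.155 + 0.033 = 0.188.
P(Plant=P3 | Status ∈ {slow, down}) = 0.188/0.677 = 0.2777.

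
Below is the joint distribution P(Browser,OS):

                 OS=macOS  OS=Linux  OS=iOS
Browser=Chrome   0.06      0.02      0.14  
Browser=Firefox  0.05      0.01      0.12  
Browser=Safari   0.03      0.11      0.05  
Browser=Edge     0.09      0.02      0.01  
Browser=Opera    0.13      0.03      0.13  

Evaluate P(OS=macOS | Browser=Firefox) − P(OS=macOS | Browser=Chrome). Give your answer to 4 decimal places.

0.0051

P(Browser=Firefox) = 0.05 + 0.01 + 0.12 = 0.18; P(OS=macOS | Browser=Firefox) = 0.05/0.18 = 0.27778.
P(Browser=Chrome) = 0.06 + 0.02 + 0.14 = 0.22; P(OS=macOS | Browser=Chrome) = 0.06/0.22 = 0.27273.
Difference = 0.0051.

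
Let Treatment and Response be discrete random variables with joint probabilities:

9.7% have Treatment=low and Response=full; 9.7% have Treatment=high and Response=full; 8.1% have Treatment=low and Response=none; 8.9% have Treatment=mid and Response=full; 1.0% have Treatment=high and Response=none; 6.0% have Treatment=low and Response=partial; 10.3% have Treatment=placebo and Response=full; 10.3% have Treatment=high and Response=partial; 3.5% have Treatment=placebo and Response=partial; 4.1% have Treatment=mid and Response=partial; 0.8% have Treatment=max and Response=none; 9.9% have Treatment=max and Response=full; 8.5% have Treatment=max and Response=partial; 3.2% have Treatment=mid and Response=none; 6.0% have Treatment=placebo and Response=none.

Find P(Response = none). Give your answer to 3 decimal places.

P(Response=none) = 0.060 + 0.081 + 0.032 + 0.010 + 0.008 = 0.191.

0.191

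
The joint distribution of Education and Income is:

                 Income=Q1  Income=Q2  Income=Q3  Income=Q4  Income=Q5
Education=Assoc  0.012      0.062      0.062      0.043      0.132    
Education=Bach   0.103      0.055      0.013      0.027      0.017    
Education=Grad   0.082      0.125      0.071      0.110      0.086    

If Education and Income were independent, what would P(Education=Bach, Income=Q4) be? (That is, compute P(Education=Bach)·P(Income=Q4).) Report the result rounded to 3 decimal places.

0.039

P(Education=Bach) = 0.103 + 0.055 + 0.013 + 0.027 + 0.017 = 0.215.
P(Income=Q4) = 0.043 + 0.027 + 0.110 = 0.180.
Product: 0.215 × 0.180 = 0.039.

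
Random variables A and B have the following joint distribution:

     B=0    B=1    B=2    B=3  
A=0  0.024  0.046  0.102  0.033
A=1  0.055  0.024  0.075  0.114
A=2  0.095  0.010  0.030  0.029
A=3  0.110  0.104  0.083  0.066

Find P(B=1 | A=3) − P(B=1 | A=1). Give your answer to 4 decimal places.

P(A=3) = 0.110 + 0.104 + 0.083 + 0.066 = 0.363; P(B=1 | A=3) = 0.104/0.363 = 0.28650.
P(A=1) = 0.055 + 0.024 + 0.075 + 0.114 = 0.268; P(B=1 | A=1) = 0.024/0.268 = 0.08955.
Difference = 0.1969.

0.1969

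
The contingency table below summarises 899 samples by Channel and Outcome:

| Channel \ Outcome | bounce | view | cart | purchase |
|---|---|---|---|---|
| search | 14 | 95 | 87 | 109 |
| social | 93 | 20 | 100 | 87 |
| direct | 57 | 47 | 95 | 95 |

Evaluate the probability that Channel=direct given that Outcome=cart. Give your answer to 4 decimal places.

0.3369

Total with Outcome=cart: 87 + 100 + 95 = 282.
P(Channel=direct | Outcome=cart) = 95/282 = 0.3369.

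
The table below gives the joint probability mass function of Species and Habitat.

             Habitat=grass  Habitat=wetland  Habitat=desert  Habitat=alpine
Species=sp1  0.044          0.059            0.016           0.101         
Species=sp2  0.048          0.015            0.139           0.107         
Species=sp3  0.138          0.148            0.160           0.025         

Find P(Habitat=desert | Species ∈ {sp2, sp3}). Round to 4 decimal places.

0.3833

P(Species=sp2) = 0.048 + 0.015 + 0.139 + 0.107 = 0.309.
P(Species=sp3) = 0.138 + 0.148 + 0.160 + 0.025 = 0.471.
P(Species ∈ {sp2, sp3}) = 0.309 + 0.471 = 0.780; P(Habitat=desert, Species ∈ {sp2, sp3}) = 0.139 + 0.160 = 0.299.
P(Habitat=desert | Species ∈ {sp2, sp3}) = 0.299/0.780 = 0.3833.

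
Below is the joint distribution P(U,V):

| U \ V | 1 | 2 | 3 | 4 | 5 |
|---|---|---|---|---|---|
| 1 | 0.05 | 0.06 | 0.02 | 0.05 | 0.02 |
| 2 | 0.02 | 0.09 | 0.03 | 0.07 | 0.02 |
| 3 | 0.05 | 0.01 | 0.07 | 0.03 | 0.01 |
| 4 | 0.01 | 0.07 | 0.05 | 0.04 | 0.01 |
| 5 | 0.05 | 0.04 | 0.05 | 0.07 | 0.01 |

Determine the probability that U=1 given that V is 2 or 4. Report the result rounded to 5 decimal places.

0.20755

P(V=2) = 0.06 + 0.09 + 0.01 + 0.07 + 0.04 = 0.27.
P(V=4) = 0.05 + 0.07 + 0.03 + 0.04 + 0.07 = 0.26.
P(V ∈ {2, 4}) = 0.27 + 0.26 = 0.53; P(U=1, V ∈ {2, 4}) = 0.06 + 0.05 = 0.11.
P(U=1 | V ∈ {2, 4}) = 0.11/0.53 = 0.20755.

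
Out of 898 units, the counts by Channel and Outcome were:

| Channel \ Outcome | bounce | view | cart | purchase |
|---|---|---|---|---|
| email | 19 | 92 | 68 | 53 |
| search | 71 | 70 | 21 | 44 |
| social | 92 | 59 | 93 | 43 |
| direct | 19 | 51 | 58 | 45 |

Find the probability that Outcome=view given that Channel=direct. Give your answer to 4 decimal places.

0.2948

Total with Channel=direct: 19 + 51 + 58 + 45 = 173.
P(Outcome=view | Channel=direct) = 51/173 = 0.2948.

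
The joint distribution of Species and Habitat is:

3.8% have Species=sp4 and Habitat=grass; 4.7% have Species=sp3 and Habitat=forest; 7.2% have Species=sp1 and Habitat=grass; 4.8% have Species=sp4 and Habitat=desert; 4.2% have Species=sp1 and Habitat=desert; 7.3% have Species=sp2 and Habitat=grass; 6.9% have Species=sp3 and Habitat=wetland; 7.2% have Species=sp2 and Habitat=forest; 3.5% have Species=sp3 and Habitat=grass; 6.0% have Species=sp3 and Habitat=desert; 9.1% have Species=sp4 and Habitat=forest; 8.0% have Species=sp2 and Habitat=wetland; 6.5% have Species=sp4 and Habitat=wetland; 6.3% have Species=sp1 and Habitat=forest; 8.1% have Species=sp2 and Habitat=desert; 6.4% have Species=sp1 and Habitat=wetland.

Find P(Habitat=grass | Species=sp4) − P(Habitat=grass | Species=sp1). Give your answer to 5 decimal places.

P(Species=sp4) = 0.091 + 0.038 + 0.065 + 0.048 = 0.242; P(Habitat=grass | Species=sp4) = 0.038/0.242 = 0.157025.
P(Species=sp1) = 0.063 + 0.072 + 0.064 + 0.042 = 0.241; P(Habitat=grass | Species=sp1) = 0.072/0.241 = 0.298755.
Difference = -0.14173.

-0.14173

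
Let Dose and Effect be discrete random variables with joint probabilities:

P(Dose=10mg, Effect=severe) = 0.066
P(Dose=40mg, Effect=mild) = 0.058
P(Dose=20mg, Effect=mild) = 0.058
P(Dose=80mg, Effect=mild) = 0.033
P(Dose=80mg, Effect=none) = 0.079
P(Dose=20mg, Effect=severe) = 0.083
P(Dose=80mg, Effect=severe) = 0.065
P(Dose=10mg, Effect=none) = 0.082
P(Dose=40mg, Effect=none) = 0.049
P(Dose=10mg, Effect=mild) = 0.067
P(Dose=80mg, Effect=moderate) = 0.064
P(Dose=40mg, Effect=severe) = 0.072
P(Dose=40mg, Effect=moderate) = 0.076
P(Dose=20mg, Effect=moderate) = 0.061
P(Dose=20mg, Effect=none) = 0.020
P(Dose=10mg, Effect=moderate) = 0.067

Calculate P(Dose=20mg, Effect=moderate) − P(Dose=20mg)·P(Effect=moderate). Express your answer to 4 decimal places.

P(Dose=20mg) = 0.020 + 0.058 + 0.061 + 0.083 = 0.222.
P(Effect=moderate) = 0.067 + 0.061 + 0.076 + 0.064 = 0.268.
P(Dose=20mg, Effect=moderate) − P(Dose=20mg)P(Effect=moderate) = 0.061 − 0.222×0.268 = 0.0015.

0.0015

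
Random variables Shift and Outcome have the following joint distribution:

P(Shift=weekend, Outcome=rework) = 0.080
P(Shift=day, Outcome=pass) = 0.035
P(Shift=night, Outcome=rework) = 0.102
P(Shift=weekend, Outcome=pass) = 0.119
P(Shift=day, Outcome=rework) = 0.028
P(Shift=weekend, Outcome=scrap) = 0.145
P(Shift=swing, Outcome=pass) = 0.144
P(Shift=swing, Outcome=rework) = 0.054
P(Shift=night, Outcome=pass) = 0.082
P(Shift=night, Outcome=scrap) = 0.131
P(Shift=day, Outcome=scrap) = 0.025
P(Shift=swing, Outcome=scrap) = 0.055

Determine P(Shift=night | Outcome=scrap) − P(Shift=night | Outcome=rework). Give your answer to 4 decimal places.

P(Outcome=scrap) = 0.025 + 0.055 + 0.131 + 0.145 = 0.356; P(Shift=night | Outcome=scrap) = 0.131/0.356 = 0.36798.
P(Outcome=rework) = 0.028 + 0.054 + 0.102 + 0.080 = 0.264; P(Shift=night | Outcome=rework) = 0.102/0.264 = 0.38636.
Difference = -0.0184.

-0.0184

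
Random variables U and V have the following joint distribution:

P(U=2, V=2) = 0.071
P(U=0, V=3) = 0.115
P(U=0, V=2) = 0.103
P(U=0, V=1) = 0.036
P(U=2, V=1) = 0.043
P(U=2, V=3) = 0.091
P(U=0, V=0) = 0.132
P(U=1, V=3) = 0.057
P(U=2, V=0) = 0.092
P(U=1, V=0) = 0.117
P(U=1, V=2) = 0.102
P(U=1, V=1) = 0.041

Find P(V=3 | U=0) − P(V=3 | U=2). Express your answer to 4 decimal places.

-0.0085

P(U=0) = 0.132 + 0.036 + 0.103 + 0.115 = 0.386; P(V=3 | U=0) = 0.115/0.386 = 0.29793.
P(U=2) = 0.092 + 0.043 + 0.071 + 0.091 = 0.297; P(V=3 | U=2) = 0.091/0.297 = 0.30640.
Difference = -0.0085.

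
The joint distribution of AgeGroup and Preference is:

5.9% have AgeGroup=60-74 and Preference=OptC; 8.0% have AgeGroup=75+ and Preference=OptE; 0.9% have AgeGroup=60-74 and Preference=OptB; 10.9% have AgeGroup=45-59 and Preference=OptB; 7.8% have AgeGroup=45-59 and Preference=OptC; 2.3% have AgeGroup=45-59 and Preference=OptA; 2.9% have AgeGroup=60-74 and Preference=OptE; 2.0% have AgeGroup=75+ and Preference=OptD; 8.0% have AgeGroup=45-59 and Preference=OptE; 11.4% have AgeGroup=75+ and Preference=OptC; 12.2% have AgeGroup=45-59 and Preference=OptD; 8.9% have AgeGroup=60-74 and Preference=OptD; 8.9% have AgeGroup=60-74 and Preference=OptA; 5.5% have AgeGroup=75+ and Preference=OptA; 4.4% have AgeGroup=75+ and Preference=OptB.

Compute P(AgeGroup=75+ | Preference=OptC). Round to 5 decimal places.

P(Preference=OptC) = 0.078 + 0.059 + 0.114 = 0.251.
P(AgeGroup=75+ | Preference=OptC) = 0.114/0.251 = 0.45418.

0.45418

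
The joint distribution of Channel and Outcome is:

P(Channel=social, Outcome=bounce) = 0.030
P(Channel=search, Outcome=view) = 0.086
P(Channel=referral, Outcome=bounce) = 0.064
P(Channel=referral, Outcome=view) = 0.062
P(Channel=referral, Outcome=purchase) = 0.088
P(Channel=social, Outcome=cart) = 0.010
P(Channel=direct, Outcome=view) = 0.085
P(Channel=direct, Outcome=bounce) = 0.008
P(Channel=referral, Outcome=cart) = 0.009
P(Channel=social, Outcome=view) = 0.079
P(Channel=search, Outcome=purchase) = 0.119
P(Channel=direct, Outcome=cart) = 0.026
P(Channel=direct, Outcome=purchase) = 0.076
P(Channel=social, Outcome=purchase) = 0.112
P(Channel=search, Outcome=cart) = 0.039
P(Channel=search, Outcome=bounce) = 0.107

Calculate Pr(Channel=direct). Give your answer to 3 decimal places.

0.195

P(Channel=direct) = 0.008 + 0.085 + 0.026 + 0.076 = 0.195.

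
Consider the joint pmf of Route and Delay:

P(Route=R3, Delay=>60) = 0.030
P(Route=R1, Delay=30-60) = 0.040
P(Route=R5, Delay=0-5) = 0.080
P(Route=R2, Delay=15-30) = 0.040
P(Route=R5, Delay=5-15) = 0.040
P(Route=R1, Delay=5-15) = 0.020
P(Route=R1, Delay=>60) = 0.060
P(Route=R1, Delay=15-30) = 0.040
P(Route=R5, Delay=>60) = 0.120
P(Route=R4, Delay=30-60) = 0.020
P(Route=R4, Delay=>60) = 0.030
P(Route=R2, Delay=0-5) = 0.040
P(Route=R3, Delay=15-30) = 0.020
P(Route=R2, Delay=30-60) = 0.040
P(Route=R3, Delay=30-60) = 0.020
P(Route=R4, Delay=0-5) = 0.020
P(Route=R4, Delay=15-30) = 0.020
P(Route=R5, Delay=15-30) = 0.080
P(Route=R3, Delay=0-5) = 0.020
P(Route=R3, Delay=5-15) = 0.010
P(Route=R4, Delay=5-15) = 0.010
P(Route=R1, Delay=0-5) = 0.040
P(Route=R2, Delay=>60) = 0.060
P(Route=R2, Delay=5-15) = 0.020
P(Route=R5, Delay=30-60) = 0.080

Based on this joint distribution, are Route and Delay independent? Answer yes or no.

Every cell satisfies P(Route,Delay) = P(Route)·P(Delay). For instance P(Route=R4) = 0.100, P(Delay=0-5) = 0.200, and 0.100×0.200 = 0.020 matches the joint entry. So Route and Delay are independent.

yes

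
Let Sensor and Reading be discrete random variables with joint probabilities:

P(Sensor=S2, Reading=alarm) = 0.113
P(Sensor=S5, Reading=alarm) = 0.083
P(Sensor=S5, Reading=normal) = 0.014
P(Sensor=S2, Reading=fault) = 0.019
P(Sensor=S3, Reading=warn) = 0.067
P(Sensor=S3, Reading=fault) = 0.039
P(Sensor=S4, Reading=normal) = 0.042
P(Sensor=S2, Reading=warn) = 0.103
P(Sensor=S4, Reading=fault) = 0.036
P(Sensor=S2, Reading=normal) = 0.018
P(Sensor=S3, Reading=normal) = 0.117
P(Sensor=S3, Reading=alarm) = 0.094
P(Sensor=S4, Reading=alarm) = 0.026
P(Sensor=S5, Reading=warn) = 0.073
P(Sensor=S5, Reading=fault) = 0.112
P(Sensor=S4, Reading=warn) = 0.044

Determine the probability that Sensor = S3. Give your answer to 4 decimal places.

P(Sensor=S3) = 0.117 + 0.067 + 0.094 + 0.039 = 0.317.

0.3170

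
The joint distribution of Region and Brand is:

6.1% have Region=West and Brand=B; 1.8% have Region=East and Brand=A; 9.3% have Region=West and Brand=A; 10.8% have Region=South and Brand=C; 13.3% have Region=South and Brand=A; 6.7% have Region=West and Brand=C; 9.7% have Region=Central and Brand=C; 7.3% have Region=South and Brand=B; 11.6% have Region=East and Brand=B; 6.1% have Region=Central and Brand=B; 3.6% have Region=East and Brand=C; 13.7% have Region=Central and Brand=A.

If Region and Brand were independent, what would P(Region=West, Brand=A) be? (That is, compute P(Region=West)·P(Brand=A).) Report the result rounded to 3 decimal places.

P(Region=West) = 0.093 + 0.061 + 0.067 = 0.221.
P(Brand=A) = 0.133 + 0.018 + 0.093 + 0.137 = 0.381.
Product: 0.221 × 0.381 = 0.084.

0.084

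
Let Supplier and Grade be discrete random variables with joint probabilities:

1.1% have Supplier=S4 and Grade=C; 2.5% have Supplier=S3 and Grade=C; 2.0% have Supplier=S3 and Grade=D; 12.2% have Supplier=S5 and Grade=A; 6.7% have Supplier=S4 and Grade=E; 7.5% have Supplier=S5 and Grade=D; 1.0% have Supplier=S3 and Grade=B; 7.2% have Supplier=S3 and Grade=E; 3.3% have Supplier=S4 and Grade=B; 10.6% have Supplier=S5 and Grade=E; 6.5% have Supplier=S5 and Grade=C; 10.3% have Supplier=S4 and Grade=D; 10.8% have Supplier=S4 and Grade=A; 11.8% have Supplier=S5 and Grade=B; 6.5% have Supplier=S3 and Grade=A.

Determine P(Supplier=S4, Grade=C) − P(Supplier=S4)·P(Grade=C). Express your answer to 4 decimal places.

-0.0215

P(Supplier=S4) = 0.108 + 0.033 + 0.011 + 0.103 + 0.067 = 0.322.
P(Grade=C) = 0.025 + 0.011 + 0.065 = 0.101.
P(Supplier=S4, Grade=C) − P(Supplier=S4)P(Grade=C) = 0.011 − 0.322×0.101 = -0.0215.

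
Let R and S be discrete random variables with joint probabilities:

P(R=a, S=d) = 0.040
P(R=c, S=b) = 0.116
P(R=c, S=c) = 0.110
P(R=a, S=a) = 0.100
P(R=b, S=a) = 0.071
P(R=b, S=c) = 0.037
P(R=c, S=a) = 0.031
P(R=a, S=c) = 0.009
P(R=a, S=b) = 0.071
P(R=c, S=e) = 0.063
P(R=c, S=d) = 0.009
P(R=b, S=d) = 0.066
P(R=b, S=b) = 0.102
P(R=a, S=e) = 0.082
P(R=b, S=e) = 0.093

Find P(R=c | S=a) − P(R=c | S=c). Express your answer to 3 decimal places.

-0.552

P(S=a) = 0.100 + 0.071 + 0.031 = 0.202; P(R=c | S=a) = 0.031/0.202 = 0.1535.
P(S=c) = 0.009 + 0.037 + 0.110 = 0.156; P(R=c | S=c) = 0.110/0.156 = 0.7051.
Difference = -0.552.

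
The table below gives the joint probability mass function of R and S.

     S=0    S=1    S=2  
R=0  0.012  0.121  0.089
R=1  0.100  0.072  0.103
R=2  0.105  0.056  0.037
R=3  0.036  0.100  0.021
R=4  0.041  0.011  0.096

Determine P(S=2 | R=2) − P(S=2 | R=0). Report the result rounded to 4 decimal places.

-0.2140

P(R=2) = 0.105 + 0.056 + 0.037 = 0.198; P(S=2 | R=2) = 0.037/0.198 = 0.18687.
P(R=0) = 0.012 + 0.121 + 0.089 = 0.222; P(S=2 | R=0) = 0.089/0.222 = 0.40090.
Difference = -0.2140.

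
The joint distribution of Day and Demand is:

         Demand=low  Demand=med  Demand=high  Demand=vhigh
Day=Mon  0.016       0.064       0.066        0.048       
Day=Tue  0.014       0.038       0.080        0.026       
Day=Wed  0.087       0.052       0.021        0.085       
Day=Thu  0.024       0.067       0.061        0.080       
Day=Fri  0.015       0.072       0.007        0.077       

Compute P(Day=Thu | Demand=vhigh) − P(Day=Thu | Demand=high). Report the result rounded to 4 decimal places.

-0.0064

P(Demand=vhigh) = 0.048 + 0.026 + 0.085 + 0.080 + 0.077 = 0.316; P(Day=Thu | Demand=vhigh) = 0.080/0.316 = 0.25316.
P(Demand=high) = 0.066 + 0.080 + 0.021 + 0.061 + 0.007 = 0.235; P(Day=Thu | Demand=high) = 0.061/0.235 = 0.25957.
Difference = -0.0064.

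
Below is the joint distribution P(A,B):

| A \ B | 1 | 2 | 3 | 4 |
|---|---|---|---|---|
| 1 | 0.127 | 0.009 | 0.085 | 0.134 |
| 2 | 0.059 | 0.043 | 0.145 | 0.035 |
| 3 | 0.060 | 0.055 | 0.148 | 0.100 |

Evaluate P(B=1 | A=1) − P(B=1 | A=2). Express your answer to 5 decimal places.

0.14853

P(A=1) = 0.127 + 0.009 + 0.085 + 0.134 = 0.355; P(B=1 | A=1) = 0.127/0.355 = 0.357746.
P(A=2) = 0.059 + 0.043 + 0.145 + 0.035 = 0.282; P(B=1 | A=2) = 0.059/0.282 = 0.209220.
Difference = 0.14853.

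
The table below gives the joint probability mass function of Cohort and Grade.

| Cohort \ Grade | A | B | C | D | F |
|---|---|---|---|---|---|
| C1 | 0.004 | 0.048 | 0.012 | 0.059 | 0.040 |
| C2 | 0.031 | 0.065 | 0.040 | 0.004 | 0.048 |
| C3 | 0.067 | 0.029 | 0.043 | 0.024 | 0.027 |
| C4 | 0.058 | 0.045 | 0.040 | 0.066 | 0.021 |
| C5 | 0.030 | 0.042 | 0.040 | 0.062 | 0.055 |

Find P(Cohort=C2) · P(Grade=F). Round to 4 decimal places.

P(Cohort=C2) = 0.031 + 0.065 + 0.040 + 0.004 + 0.048 = 0.188.
P(Grade=F) = 0.040 + 0.048 + 0.027 + 0.021 + 0.055 = 0.191.
Product: 0.188 × 0.191 = 0.0359.

0.0359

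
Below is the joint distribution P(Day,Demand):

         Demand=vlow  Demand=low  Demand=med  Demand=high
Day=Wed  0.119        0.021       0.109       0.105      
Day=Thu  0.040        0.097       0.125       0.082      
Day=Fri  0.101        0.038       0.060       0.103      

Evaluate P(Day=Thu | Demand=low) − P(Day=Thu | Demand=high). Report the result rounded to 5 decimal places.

P(Demand=low) = 0.021 + 0.097 + 0.038 = 0.156; P(Day=Thu | Demand=low) = 0.097/0.156 = 0.621795.
P(Demand=high) = 0.105 + 0.082 + 0.103 = 0.290; P(Day=Thu | Demand=high) = 0.082/0.290 = 0.282759.
Difference = 0.33904.

0.33904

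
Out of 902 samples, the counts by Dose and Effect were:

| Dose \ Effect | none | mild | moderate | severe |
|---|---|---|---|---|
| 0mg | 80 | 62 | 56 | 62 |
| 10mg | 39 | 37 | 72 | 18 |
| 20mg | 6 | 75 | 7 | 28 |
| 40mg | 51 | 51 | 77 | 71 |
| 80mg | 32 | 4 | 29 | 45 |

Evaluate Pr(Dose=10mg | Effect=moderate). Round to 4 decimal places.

0.2988

Total with Effect=moderate: 56 + 72 + 7 + 77 + 29 = 241.
P(Dose=10mg | Effect=moderate) = 72/241 = 0.2988.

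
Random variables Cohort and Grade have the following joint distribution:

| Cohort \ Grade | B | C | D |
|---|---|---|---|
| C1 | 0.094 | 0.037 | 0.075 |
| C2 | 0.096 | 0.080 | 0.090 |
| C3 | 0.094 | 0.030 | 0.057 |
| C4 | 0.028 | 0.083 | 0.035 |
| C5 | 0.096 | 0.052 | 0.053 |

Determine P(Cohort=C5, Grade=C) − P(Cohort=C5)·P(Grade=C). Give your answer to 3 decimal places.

P(Cohort=C5) = 0.096 + 0.052 + 0.053 = 0.201.
P(Grade=C) = 0.037 + 0.080 + 0.030 + 0.083 + 0.052 = 0.282.
P(Cohort=C5, Grade=C) − P(Cohort=C5)P(Grade=C) = 0.052 − 0.201×0.282 = -0.005.

-0.005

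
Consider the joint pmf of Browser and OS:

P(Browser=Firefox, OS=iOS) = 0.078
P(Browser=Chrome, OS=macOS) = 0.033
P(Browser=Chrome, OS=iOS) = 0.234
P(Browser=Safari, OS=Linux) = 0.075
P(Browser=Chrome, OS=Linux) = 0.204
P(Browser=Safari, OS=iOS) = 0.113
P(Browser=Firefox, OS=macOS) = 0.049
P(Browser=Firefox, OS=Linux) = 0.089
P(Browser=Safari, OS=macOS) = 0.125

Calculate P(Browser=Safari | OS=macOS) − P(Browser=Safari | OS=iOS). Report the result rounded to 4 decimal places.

P(OS=macOS) = 0.033 + 0.049 + 0.125 = 0.207; P(Browser=Safari | OS=macOS) = 0.125/0.207 = 0.60386.
P(OS=iOS) = 0.234 + 0.078 + 0.113 = 0.425; P(Browser=Safari | OS=iOS) = 0.113/0.425 = 0.26588.
Difference = 0.3380.

0.3380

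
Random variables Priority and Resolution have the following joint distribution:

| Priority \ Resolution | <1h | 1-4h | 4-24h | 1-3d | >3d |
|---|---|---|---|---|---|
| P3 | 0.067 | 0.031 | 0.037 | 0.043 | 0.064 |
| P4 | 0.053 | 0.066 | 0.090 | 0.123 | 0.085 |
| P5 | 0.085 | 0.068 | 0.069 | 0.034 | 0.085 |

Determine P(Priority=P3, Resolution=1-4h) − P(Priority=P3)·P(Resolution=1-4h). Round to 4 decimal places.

-0.0089

P(Priority=P3) = 0.067 + 0.031 + 0.037 + 0.043 + 0.064 = 0.242.
P(Resolution=1-4h) = 0.031 + 0.066 + 0.068 = 0.165.
P(Priority=P3, Resolution=1-4h) − P(Priority=P3)P(Resolution=1-4h) = 0.031 − 0.242×0.165 = -0.0089.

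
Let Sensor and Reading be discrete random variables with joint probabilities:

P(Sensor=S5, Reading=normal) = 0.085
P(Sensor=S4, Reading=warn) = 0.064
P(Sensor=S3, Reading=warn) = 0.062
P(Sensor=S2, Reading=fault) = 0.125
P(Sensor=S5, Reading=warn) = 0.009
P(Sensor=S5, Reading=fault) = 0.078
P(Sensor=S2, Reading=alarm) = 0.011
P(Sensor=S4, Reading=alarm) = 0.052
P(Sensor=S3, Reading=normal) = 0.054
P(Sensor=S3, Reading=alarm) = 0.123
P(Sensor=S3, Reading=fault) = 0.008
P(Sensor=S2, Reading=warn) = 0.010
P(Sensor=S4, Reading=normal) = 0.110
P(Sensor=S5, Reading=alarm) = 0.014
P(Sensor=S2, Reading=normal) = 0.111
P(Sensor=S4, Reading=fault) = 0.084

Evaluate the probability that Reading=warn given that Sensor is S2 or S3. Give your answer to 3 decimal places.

0.143

P(Sensor=S2) = 0.111 + 0.010 + 0.011 + 0.125 = 0.257.
P(Sensor=S3) = 0.054 + 0.062 + 0.123 + 0.008 = 0.247.
P(Sensor ∈ {S2, S3}) = 0.257 + 0.247 = 0.504; P(Reading=warn, Sensor ∈ {S2, S3}) = 0.010 + 0.062 = 0.072.
P(Reading=warn | Sensor ∈ {S2, S3}) = 0.072/0.504 = 0.143.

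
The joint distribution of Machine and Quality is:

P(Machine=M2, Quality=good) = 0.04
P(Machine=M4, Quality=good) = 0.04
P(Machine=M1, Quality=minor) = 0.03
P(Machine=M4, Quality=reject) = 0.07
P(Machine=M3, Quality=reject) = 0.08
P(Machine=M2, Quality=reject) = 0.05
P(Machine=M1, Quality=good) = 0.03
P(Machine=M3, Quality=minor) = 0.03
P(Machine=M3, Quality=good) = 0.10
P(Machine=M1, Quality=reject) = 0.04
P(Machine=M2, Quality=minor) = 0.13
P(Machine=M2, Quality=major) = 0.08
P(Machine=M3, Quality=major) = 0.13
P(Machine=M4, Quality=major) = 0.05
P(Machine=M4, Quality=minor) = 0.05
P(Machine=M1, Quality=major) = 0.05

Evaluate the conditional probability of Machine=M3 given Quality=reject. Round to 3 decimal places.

0.333

P(Quality=reject) = 0.04 + 0.05 + 0.08 + 0.07 = 0.24.
P(Machine=M3 | Quality=reject) = 0.08/0.24 = 0.333.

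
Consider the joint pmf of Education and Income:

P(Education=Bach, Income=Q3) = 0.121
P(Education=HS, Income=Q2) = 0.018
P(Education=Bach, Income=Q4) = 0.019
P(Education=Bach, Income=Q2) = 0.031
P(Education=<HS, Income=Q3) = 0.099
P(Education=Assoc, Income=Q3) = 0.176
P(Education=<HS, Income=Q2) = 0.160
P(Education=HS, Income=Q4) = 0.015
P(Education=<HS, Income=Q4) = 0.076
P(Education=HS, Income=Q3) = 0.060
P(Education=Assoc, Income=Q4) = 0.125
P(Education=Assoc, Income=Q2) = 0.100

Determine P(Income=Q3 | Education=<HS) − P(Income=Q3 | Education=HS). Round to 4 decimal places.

P(Education=<HS) = 0.160 + 0.099 + 0.076 = 0.335; P(Income=Q3 | Education=<HS) = 0.099/0.335 = 0.29552.
P(Education=HS) = 0.018 + 0.060 + 0.015 = 0.093; P(Income=Q3 | Education=HS) = 0.060/0.093 = 0.64516.
Difference = -0.3496.

-0.3496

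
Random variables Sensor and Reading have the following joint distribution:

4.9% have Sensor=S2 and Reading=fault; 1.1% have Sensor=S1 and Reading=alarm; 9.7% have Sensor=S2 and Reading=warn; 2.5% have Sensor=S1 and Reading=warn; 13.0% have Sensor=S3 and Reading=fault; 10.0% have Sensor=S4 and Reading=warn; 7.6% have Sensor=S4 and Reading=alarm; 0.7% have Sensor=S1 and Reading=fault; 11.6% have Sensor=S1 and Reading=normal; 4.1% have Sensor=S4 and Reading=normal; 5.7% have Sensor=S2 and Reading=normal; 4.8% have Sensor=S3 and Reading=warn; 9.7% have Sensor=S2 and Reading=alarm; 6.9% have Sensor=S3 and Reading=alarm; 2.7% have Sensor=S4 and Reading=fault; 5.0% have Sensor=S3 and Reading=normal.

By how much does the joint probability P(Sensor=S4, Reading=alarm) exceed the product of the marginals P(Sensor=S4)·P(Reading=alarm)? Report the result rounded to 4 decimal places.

0.0143

P(Sensor=S4) = 0.041 + 0.100 + 0.076 + 0.027 = 0.244.
P(Reading=alarm) = 0.011 + 0.097 + 0.069 + 0.076 = 0.253.
P(Sensor=S4, Reading=alarm) − P(Sensor=S4)P(Reading=alarm) = 0.076 − 0.244×0.253 = 0.0143.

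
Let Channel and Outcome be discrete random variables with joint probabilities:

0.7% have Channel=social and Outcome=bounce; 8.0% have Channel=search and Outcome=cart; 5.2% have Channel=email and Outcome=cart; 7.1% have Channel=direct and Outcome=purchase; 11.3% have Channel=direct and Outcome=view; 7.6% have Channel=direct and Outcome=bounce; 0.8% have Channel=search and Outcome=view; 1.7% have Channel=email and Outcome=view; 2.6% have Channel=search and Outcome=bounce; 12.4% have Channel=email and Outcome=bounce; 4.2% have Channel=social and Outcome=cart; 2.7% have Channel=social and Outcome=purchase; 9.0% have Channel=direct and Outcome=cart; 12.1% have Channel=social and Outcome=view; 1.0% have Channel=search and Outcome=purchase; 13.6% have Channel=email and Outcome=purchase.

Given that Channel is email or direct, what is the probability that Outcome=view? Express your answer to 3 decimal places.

0.191

P(Channel=email) = 0.124 + 0.017 + 0.052 + 0.136 = 0.329.
P(Channel=direct) = 0.076 + 0.113 + 0.090 + 0.071 = 0.350.
P(Channel ∈ {email, direct}) = 0.329 + 0.350 = 0.679; P(Outcome=view, Channel ∈ {email, direct}) = 0.017 + 0.113 = 0.130.
P(Outcome=view | Channel ∈ {email, direct}) = 0.130/0.679 = 0.191.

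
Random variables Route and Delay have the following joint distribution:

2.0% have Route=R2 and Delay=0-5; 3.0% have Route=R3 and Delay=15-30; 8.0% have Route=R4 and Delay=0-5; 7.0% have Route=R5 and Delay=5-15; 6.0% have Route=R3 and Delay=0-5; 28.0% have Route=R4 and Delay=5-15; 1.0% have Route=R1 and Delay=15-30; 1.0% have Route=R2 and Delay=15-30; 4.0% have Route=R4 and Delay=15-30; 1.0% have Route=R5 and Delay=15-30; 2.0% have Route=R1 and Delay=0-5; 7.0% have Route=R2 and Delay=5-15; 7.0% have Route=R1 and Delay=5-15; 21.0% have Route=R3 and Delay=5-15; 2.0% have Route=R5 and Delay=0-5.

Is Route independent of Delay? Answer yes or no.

Every cell satisfies P(Route,Delay) = P(Route)·P(Delay). For instance P(Route=R2) = 0.100, P(Delay=15-30) = 0.100, and 0.100×0.100 = 0.010 matches the joint entry. So Route and Delay are independent.

yes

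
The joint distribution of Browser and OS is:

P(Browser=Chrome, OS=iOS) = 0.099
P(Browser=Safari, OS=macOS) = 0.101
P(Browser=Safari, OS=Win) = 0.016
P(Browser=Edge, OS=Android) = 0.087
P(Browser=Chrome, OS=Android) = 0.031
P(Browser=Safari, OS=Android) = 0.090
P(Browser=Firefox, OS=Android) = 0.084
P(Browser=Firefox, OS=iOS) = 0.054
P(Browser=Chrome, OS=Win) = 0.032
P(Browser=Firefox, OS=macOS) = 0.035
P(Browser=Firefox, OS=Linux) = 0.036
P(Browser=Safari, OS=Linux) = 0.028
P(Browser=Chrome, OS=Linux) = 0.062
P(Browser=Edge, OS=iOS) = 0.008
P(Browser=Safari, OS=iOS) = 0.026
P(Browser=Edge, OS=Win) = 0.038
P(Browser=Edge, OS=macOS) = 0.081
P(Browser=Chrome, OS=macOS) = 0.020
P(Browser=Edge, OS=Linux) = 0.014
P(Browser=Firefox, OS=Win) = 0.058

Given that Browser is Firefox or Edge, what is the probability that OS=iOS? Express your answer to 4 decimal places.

0.1253

P(Browser=Firefox) = 0.058 + 0.035 + 0.036 + 0.054 + 0.084 = 0.267.
P(Browser=Edge) = 0.038 + 0.081 + 0.014 + 0.008 + 0.087 = 0.228.
P(Browser ∈ {Firefox, Edge}) = 0.267 + 0.228 = 0.495; P(OS=iOS, Browser ∈ {Firefox, Edge}) = 0.054 + 0.008 = 0.062.
P(OS=iOS | Browser ∈ {Firefox, Edge}) = 0.062/0.495 = 0.1253.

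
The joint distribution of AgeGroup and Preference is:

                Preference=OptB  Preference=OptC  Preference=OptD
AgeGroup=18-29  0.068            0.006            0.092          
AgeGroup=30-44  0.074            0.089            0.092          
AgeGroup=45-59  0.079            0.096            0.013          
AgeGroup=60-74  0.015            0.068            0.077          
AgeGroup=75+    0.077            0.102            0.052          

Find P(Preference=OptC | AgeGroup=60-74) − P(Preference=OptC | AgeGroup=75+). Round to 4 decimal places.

P(AgeGroup=60-74) = 0.015 + 0.068 + 0.077 = 0.160; P(Preference=OptC | AgeGroup=60-74) = 0.068/0.160 = 0.42500.
P(AgeGroup=75+) = 0.077 + 0.102 + 0.052 = 0.231; P(Preference=OptC | AgeGroup=75+) = 0.102/0.231 = 0.44156.
Difference = -0.0166.

-0.0166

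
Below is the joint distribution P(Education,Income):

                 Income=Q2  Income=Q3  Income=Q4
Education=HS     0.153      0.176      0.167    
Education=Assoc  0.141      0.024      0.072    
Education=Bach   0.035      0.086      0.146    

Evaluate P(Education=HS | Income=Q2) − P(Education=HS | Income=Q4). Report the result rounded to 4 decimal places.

P(Income=Q2) = 0.153 + 0.141 + 0.035 = 0.329; P(Education=HS | Income=Q2) = 0.153/0.329 = 0.46505.
P(Income=Q4) = 0.167 + 0.072 + 0.146 = 0.385; P(Education=HS | Income=Q4) = 0.167/0.385 = 0.43377.
Difference = 0.0313.

0.0313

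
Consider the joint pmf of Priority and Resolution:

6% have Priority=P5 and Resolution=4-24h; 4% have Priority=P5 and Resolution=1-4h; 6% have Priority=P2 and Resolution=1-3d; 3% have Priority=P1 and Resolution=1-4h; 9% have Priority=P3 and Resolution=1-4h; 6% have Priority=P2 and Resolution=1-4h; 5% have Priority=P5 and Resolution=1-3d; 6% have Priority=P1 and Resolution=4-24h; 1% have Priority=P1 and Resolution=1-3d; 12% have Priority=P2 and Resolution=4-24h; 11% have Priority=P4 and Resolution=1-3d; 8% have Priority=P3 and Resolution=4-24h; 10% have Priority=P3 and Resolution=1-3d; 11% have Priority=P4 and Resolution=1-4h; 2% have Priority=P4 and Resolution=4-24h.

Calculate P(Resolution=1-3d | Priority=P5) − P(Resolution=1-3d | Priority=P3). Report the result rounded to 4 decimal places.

P(Priority=P5) = 0.04 + 0.06 + 0.05 = 0.15; P(Resolution=1-3d | Priority=P5) = 0.05/0.15 = 0.33333.
P(Priority=P3) = 0.09 + 0.08 + 0.10 = 0.27; P(Resolution=1-3d | Priority=P3) = 0.10/0.27 = 0.37037.
Difference = -0.0370.

-0.0370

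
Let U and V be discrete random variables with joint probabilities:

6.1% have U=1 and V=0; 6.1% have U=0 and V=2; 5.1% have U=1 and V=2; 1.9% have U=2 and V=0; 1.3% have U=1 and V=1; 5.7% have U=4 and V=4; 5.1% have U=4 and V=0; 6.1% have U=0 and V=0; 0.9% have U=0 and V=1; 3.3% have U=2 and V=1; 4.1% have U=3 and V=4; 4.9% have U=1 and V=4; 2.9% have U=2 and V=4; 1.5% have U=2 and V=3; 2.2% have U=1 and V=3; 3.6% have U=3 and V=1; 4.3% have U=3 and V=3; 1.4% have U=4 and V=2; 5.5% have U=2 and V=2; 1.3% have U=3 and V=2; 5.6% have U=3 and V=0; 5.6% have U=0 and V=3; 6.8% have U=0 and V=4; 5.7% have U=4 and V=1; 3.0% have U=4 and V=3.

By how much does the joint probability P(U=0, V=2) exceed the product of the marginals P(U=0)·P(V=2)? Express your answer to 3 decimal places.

0.012

P(U=0) = 0.061 + 0.009 + 0.061 + 0.056 + 0.068 = 0.255.
P(V=2) = 0.061 + 0.051 + 0.055 + 0.013 + 0.014 = 0.194.
P(U=0, V=2) − P(U=0)P(V=2) = 0.061 − 0.255×0.194 = 0.012.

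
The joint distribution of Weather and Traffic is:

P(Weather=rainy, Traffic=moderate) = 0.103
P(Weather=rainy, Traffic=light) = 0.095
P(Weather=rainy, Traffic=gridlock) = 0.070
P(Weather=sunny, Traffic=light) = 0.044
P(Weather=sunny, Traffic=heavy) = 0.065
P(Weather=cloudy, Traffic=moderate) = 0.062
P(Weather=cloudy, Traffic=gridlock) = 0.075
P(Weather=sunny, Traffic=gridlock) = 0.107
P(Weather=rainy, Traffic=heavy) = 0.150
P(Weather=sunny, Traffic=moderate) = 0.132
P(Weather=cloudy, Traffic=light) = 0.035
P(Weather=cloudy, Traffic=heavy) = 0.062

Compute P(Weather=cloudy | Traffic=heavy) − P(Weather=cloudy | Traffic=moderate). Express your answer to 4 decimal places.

0.0151

P(Traffic=heavy) = 0.065 + 0.062 + 0.150 = 0.277; P(Weather=cloudy | Traffic=heavy) = 0.062/0.277 = 0.22383.
P(Traffic=moderate) = 0.132 + 0.062 + 0.103 = 0.297; P(Weather=cloudy | Traffic=moderate) = 0.062/0.297 = 0.20875.
Difference = 0.0151.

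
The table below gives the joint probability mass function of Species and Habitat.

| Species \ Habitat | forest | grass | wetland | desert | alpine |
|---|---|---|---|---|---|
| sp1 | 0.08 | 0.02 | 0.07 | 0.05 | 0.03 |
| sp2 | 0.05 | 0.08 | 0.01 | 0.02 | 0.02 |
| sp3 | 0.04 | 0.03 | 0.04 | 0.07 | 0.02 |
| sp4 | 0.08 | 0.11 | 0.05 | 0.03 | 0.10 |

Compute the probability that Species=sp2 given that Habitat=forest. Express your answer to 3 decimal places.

0.200

P(Habitat=forest) = 0.08 + 0.05 + 0.04 + 0.08 = 0.25.
P(Species=sp2 | Habitat=forest) = 0.05/0.25 = 0.200.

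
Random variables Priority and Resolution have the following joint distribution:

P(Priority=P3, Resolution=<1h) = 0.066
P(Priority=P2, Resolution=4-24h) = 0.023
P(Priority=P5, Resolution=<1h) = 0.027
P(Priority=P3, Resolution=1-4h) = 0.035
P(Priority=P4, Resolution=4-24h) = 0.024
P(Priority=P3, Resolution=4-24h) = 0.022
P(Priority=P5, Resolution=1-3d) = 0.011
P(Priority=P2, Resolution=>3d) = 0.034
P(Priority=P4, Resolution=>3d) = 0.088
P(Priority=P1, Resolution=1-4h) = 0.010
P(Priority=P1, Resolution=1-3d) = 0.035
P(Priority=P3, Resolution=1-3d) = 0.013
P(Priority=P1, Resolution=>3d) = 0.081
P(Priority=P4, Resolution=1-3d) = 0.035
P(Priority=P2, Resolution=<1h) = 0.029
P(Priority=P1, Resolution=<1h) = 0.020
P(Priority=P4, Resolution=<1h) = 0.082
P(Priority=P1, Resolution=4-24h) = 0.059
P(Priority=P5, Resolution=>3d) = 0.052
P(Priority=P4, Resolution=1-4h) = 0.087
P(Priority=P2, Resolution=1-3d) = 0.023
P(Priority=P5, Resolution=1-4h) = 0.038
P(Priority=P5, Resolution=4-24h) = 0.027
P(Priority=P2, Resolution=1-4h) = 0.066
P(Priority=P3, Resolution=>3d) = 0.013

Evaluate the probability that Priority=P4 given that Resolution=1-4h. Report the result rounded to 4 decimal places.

0.3686

P(Resolution=1-4h) = 0.010 + 0.066 + 0.035 + 0.087 + 0.038 = 0.236.
P(Priority=P4 | Resolution=1-4h) = 0.087/0.236 = 0.3686.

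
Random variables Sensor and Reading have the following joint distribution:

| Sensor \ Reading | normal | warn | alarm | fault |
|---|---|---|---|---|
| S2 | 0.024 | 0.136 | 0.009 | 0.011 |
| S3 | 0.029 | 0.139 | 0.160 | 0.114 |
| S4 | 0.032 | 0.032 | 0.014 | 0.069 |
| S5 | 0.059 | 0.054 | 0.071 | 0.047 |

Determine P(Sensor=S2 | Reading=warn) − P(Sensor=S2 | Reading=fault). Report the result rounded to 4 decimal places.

0.3311

P(Reading=warn) = 0.136 + 0.139 + 0.032 + 0.054 = 0.361; P(Sensor=S2 | Reading=warn) = 0.136/0.361 = 0.37673.
P(Reading=fault) = 0.011 + 0.114 + 0.069 + 0.047 = 0.241; P(Sensor=S2 | Reading=fault) = 0.011/0.241 = 0.04564.
Difference = 0.3311.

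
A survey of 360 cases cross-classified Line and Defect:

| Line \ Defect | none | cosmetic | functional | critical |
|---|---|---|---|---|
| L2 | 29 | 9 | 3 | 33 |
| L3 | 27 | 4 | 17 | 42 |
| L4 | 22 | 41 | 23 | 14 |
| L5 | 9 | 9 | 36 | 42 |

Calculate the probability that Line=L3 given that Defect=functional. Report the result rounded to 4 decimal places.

0.2152

Total with Defect=functional: 3 + 17 + 23 + 36 = 79.
P(Line=L3 | Defect=functional) = 17/79 = 0.2152.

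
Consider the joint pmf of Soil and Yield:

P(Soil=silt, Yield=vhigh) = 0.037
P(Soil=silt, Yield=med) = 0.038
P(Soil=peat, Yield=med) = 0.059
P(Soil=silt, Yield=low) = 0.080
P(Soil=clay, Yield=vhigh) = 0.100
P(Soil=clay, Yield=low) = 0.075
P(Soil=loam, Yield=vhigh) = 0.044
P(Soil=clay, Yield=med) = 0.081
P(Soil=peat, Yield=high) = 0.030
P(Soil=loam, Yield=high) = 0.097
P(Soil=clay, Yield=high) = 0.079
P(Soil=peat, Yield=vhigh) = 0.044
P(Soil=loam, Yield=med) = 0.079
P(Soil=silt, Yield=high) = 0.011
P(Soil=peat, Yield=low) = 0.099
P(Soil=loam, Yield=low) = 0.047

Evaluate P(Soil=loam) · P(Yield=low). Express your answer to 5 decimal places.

P(Soil=loam) = 0.047 + 0.079 + 0.097 + 0.044 = 0.267.
P(Yield=low) = 0.047 + 0.075 + 0.080 + 0.099 = 0.301.
Product: 0.267 × 0.301 = 0.08037.

0.08037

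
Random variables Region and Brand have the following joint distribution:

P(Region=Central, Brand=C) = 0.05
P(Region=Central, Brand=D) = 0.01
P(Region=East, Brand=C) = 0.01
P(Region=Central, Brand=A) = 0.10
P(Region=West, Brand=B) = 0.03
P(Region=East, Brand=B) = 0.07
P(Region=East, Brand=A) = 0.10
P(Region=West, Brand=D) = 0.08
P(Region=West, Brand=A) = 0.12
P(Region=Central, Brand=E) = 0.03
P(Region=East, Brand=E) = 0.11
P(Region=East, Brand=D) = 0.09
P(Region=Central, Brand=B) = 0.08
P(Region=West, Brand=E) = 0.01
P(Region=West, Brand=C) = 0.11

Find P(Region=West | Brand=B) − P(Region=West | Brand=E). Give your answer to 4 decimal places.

P(Brand=B) = 0.07 + 0.03 + 0.08 = 0.18; P(Region=West | Brand=B) = 0.03/0.18 = 0.16667.
P(Brand=E) = 0.11 + 0.01 + 0.03 = 0.15; P(Region=West | Brand=E) = 0.01/0.15 = 0.06667.
Difference = 0.1000.

0.1000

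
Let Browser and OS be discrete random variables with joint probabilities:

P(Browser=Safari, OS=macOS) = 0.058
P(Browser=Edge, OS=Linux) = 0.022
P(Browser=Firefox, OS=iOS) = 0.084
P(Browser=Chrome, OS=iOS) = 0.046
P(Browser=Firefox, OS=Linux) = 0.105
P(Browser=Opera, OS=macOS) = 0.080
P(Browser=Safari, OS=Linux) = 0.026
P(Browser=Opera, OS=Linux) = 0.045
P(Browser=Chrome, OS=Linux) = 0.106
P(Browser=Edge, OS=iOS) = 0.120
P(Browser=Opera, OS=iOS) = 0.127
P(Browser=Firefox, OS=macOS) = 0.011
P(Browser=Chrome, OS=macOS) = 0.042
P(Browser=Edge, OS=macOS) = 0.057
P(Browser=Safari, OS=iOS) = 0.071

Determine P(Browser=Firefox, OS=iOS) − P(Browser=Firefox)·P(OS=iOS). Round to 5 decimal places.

-0.00560

P(Browser=Firefox) = 0.011 + 0.105 + 0.084 = 0.200.
P(OS=iOS) = 0.046 + 0.084 + 0.071 + 0.120 + 0.127 = 0.448.
P(Browser=Firefox, OS=iOS) − P(Browser=Firefox)P(OS=iOS) = 0.084 − 0.200×0.448 = -0.00560.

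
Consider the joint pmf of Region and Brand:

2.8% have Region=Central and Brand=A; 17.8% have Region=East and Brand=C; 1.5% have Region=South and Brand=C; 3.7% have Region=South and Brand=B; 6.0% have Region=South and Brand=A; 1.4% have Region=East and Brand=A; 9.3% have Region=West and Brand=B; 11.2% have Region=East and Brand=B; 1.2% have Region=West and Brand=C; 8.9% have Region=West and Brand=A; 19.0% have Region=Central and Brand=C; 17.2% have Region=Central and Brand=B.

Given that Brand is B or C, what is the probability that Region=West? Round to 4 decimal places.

P(Brand=B) = 0.037 + 0.112 + 0.093 + 0.172 = 0.414.
P(Brand=C) = 0.015 + 0.178 + 0.012 + 0.190 = 0.395.
P(Brand ∈ {B, C}) = 0.414 + 0.395 = 0.809; P(Region=West, Brand ∈ {B, C}) = 0.093 + 0.012 = 0.105.
P(Region=West | Brand ∈ {B, C}) = 0.105/0.809 = 0.1298.

0.1298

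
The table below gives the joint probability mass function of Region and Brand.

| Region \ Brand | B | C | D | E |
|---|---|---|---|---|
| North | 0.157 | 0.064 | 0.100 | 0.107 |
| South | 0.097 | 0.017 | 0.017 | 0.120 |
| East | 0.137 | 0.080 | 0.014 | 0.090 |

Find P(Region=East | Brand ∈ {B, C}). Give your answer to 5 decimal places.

0.39312

P(Brand=B) = 0.157 + 0.097 + 0.137 = 0.391.
P(Brand=C) = 0.064 + 0.017 + 0.080 = 0.161.
P(Brand ∈ {B, C}) = 0.391 + 0.161 = 0.552; P(Region=East, Brand ∈ {B, C}) = 0.137 + 0.080 = 0.217.
P(Region=East | Brand ∈ {B, C}) = 0.217/0.552 = 0.39312.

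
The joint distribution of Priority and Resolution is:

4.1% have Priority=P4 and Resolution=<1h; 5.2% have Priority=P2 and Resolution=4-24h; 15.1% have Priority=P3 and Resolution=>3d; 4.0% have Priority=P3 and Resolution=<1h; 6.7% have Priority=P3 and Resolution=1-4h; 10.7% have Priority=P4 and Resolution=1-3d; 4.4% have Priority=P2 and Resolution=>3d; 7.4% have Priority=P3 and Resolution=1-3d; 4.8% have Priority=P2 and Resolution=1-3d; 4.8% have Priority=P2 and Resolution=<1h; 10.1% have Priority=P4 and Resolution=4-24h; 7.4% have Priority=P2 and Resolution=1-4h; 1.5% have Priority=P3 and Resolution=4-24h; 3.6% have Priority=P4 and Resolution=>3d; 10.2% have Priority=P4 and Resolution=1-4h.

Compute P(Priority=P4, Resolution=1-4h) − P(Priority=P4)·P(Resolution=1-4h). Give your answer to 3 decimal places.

0.008

P(Priority=P4) = 0.041 + 0.102 + 0.101 + 0.107 + 0.036 = 0.387.
P(Resolution=1-4h) = 0.074 + 0.067 + 0.102 = 0.243.
P(Priority=P4, Resolution=1-4h) − P(Priority=P4)P(Resolution=1-4h) = 0.102 − 0.387×0.243 = 0.008.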